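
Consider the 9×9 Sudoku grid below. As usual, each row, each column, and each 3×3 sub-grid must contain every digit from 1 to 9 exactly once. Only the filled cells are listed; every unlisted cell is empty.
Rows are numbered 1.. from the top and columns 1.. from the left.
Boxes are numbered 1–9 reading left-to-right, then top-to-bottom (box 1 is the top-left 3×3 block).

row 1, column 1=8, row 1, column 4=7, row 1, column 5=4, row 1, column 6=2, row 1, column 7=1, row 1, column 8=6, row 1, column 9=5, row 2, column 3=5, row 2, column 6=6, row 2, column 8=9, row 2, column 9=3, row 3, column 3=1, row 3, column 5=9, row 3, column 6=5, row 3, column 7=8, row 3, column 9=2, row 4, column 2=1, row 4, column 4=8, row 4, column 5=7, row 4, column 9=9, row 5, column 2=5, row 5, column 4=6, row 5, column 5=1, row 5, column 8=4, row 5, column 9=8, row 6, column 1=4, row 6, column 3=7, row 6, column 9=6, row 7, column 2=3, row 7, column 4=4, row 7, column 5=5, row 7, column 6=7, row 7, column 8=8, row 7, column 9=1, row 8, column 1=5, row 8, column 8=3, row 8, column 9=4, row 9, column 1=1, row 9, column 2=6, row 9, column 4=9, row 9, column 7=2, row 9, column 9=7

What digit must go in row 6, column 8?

Cell row 6, column 8 itself could take any of {1, 2, 5} by direct elimination.
Consider where 1 can go in column 8.
row 3, column 8 is out (row 3 already has a 1).
row 4, column 8 is out (row 4 already has a 1).
row 9, column 8 is out (row 9 already has a 1).
So the only cell in column 8 that can hold 1 is row 6, column 8.
Therefore row 6, column 8 = 1.

1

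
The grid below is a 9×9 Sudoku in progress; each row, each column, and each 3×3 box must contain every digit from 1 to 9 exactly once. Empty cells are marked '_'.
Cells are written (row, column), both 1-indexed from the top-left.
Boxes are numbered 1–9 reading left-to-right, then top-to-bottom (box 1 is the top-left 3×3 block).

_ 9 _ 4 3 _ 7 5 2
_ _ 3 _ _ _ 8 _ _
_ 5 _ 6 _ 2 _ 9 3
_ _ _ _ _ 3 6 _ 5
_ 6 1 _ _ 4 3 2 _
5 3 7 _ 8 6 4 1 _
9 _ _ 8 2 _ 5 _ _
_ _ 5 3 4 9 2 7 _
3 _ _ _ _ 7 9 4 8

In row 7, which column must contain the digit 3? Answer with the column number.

8

Consider where 3 can go in row 7.
(7,2) is out (column 2 already has a 3).
(7,3) is out (column 3 already has a 3).
(7,6) is out (column 6 already has a 3).
(7,9) is out (column 9 already has a 3).
So the only cell in row 7 that can hold 3 is (7,8).
That is column 8.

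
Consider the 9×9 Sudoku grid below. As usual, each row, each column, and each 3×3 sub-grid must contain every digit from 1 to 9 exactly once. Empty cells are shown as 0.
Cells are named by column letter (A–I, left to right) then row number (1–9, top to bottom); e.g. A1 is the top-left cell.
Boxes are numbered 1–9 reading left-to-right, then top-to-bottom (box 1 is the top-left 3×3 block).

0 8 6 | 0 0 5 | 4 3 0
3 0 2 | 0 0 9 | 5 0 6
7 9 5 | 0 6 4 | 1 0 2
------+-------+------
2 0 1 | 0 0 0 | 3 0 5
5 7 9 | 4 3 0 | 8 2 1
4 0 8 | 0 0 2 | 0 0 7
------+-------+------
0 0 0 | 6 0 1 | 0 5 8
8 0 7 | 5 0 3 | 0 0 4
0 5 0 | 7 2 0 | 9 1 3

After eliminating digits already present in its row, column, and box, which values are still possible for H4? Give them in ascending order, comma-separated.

4,6,9

Row 4 already contains {1, 2, 3, 5}.
Column H already contains {1, 2, 3, 5}.
Its 3×3 block (box 6) already contains {1, 2, 3, 5, 7, 8}.
Removing those from 1–9 leaves {4, 6, 9} as the candidates for H4.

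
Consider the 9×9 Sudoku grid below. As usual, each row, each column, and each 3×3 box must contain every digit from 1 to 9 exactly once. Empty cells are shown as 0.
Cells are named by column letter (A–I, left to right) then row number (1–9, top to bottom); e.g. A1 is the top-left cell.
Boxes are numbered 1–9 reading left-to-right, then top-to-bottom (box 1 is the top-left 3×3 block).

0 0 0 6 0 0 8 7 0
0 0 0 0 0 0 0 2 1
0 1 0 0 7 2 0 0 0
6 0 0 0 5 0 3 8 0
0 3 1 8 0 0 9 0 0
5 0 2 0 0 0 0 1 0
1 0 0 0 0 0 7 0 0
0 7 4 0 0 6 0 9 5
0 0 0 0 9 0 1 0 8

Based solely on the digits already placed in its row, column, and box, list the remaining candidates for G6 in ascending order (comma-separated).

Row 6 already contains {1, 2, 5}.
Column G already contains {1, 3, 7, 8, 9}.
Its 3×3 block (box 6) already contains {1, 3, 8, 9}.
Removing those from 1–9 leaves {4, 6} as the candidates for G6.

4,6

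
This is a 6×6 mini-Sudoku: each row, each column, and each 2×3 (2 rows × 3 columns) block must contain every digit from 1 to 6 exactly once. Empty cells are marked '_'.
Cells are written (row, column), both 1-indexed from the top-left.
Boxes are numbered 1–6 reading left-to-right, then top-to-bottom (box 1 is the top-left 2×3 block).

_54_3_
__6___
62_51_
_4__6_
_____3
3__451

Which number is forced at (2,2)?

Cell (2,2) itself could take any of {1, 3} by direct elimination.
Consider where 3 can go in row 2.
(2,1) is out (column 1 already has a 3).
(2,4) is out (box 2 already has a 3).
(2,5) is out (column 5 already has a 3).
(2,6) is out (column 6 already has a 3).
So the only cell in row 2 that can hold 3 is (2,2).
Therefore (2,2) = 3.

3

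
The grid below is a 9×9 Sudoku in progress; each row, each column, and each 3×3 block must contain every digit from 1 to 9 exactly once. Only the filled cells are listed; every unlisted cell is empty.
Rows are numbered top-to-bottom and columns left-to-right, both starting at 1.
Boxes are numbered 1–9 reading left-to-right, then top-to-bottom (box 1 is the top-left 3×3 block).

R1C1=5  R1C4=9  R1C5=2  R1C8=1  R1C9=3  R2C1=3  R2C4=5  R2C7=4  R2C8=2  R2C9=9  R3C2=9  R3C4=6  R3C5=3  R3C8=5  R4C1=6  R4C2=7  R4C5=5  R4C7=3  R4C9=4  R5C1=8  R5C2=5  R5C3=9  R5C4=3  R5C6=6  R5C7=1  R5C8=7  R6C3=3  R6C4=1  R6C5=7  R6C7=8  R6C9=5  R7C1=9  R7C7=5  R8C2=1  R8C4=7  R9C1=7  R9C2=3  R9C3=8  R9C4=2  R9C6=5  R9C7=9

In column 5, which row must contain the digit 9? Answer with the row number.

Consider where 9 can go in column 5.
R2C5 is out (row 2 already has a 9).
R5C5 is out (row 5 already has a 9).
R7C5 is out (row 7 already has a 9).
R9C5 is out (row 9 already has a 9).
So the only cell in column 5 that can hold 9 is R8C5.
That is row 8.

8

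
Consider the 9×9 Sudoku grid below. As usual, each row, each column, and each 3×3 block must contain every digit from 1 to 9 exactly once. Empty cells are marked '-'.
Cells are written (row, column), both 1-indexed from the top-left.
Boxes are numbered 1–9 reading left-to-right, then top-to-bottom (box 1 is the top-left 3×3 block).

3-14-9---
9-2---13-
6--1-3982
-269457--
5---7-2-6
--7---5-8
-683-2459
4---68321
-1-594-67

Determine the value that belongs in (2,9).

Cell (2,9) itself could take any of {4, 5} by direct elimination.
Consider where 4 can go in box 3.
(1,7) is out (row 1 already has a 4).
(1,8) is out (row 1 already has a 4).
(1,9) is out (row 1 already has a 4).
So the only cell in box 3 that can hold 4 is (2,9).
Therefore (2,9) = 4.

4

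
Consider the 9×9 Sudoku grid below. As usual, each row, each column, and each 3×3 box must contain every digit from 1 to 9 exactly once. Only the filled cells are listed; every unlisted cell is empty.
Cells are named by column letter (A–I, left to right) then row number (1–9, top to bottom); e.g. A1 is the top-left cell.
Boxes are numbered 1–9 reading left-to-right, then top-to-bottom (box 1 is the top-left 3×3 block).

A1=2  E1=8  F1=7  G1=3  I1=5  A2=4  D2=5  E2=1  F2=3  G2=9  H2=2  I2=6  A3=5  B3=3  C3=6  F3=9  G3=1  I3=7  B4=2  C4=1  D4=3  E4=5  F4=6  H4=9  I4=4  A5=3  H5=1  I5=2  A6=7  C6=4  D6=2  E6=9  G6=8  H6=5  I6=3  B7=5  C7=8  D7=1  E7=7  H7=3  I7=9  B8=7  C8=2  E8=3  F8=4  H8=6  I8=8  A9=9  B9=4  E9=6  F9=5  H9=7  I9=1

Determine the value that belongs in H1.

4

Row 1 already contains {2, 3, 5, 7, 8}.
Column H already contains {1, 2, 3, 5, 6, 7, 9}.
Its 3×3 block (box 3) already contains {1, 2, 3, 5, 6, 7, 9}.
The only value from 1–9 not eliminated is 4, so H1 = 4.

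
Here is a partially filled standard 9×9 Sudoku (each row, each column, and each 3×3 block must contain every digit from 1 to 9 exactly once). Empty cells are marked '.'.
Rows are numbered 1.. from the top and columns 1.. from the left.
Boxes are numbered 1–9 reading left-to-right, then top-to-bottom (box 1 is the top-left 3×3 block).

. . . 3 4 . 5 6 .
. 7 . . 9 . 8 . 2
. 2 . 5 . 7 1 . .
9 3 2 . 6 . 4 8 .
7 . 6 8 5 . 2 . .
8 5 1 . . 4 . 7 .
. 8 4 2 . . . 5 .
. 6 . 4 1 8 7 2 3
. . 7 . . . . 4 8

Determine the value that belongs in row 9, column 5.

3

Row 9 already contains {4, 7, 8}.
Column 5 already contains {1, 4, 5, 6, 9}.
Its 3×3 block (box 8) already contains {1, 2, 4, 8}.
The only value from 1–9 not eliminated is 3, so row 9, column 5 = 3.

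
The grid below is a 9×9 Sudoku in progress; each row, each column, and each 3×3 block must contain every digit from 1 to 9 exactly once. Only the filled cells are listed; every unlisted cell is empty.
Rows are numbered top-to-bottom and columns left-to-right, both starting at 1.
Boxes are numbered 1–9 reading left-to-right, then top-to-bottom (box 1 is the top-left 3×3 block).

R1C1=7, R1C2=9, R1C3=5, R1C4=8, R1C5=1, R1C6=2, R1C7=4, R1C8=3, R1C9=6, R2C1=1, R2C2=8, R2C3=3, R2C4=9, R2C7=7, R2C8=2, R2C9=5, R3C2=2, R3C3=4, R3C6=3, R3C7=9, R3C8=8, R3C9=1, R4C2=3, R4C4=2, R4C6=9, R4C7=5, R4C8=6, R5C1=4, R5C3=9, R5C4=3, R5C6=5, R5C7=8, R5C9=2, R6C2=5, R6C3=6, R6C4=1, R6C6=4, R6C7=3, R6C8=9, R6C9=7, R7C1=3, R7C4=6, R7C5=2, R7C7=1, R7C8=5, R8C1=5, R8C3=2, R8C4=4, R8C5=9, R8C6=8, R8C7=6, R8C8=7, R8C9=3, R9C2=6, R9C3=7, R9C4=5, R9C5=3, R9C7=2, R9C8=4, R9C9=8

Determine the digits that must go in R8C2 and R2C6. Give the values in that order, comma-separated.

For R8C2:
  Row 8 already contains {2, 3, 4, 5, 6, 7, 8, 9}.
  Column 2 already contains {2, 3, 5, 6, 8, 9}.
  Its 3×3 block (box 7) already contains {2, 3, 5, 6, 7}.
  The only value from 1–9 not eliminated is 1, so R8C2 = 1.
For R2C6:
  Row 2 already contains {1, 2, 3, 5, 7, 8, 9}.
  Column 6 already contains {2, 3, 4, 5, 8, 9}.
  Its 3×3 block (box 2) already contains {1, 2, 3, 8, 9}.
  The only value from 1–9 not eliminated is 6, so R2C6 = 6.

1,6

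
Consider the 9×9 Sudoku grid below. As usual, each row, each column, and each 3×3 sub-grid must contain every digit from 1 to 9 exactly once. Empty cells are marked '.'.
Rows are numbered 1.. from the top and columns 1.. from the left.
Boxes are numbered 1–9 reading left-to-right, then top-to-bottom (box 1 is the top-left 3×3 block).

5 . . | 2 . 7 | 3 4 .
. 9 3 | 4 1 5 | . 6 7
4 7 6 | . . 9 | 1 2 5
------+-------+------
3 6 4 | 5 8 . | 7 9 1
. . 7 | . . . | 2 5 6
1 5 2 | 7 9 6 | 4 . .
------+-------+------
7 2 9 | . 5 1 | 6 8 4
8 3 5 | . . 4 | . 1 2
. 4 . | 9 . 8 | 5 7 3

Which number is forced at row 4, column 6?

Row 4 already contains {1, 3, 4, 5, 6, 7, 8, 9}.
Column 6 already contains {1, 4, 5, 6, 7, 8, 9}.
Its 3×3 block (box 5) already contains {5, 6, 7, 8, 9}.
The only value from 1–9 not eliminated is 2, so row 4, column 6 = 2.

2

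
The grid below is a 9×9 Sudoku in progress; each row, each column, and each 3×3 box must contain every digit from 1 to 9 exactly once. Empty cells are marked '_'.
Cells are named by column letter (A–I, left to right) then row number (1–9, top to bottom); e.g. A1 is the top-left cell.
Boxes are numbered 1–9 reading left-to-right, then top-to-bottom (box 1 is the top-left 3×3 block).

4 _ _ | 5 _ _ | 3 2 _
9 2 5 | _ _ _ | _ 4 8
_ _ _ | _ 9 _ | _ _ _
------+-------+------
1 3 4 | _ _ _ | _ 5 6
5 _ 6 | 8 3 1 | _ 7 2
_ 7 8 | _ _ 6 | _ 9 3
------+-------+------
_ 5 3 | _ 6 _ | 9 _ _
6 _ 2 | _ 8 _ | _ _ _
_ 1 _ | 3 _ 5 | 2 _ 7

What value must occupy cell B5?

Row 5 already contains {1, 2, 3, 5, 6, 7, 8}.
Column B already contains {1, 2, 3, 5, 7}.
Its 3×3 block (box 4) already contains {1, 3, 4, 5, 6, 7, 8}.
The only value from 1–9 not eliminated is 9, so B5 = 9.

9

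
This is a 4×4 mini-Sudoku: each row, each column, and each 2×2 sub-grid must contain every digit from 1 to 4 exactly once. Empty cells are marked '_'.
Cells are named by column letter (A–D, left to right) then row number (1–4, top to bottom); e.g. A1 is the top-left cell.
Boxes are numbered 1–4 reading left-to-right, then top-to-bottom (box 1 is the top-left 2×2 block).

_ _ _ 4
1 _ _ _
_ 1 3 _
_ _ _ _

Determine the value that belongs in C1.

1

Cell C1 itself could take any of {1, 2} by direct elimination.
Consider where 1 can go in box 2.
C2 is out (row 2 already has a 1).
D2 is out (row 2 already has a 1).
So the only cell in box 2 that can hold 1 is C1.
Therefore C1 = 1.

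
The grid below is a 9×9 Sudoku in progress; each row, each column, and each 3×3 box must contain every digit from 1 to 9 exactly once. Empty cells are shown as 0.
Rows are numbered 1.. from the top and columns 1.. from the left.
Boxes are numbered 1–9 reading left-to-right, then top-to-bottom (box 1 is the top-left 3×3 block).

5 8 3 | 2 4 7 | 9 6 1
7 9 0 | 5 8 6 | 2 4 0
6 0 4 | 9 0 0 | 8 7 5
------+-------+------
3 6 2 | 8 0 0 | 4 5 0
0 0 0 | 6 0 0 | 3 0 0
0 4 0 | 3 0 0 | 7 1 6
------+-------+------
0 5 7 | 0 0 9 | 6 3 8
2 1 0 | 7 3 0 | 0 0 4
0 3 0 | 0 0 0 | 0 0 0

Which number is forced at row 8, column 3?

6

Cell row 8, column 3 itself could take any of {6, 8, 9} by direct elimination.
Consider where 6 can go in row 8.
row 8, column 6 is out (column 6 already has a 6).
row 8, column 7 is out (column 7 already has a 6).
row 8, column 8 is out (column 8 already has a 6).
So the only cell in row 8 that can hold 6 is row 8, column 3.
Therefore row 8, column 3 = 6.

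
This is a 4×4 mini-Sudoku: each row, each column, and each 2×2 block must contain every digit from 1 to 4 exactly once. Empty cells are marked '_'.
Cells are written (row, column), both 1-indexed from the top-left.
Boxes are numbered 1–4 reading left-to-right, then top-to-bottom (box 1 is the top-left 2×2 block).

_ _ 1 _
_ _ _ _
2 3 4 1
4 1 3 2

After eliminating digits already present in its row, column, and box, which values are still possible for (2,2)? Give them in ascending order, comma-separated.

Row 2 already contains {}.
Column 2 already contains {1, 3}.
Its 2×2 block (box 1) already contains {}.
Removing those from 1–4 leaves {2, 4} as the candidates for (2,2).

2,4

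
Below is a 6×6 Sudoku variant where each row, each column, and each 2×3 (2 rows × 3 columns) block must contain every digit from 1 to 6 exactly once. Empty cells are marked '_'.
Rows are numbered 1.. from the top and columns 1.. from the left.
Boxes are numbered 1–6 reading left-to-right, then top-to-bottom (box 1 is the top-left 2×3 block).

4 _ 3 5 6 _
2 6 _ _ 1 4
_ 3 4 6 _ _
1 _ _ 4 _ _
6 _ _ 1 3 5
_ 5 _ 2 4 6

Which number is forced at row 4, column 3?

6

Cell row 4, column 3 itself could take any of {2, 5, 6} by direct elimination.
Consider where 6 can go in row 4.
row 4, column 2 is out (column 2 already has a 6).
row 4, column 5 is out (column 5 already has a 6).
row 4, column 6 is out (column 6 already has a 6).
So the only cell in row 4 that can hold 6 is row 4, column 3.
Therefore row 4, column 3 = 6.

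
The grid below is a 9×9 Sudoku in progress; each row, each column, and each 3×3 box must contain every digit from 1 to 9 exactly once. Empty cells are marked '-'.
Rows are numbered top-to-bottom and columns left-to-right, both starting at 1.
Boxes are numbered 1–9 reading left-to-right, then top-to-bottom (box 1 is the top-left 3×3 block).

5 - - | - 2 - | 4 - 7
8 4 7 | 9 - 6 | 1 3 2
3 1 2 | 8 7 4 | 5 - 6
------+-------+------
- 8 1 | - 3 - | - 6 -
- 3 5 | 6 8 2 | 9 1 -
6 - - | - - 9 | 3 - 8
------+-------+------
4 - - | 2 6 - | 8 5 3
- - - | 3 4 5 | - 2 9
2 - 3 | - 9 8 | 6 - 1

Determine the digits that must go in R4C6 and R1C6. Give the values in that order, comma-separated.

For R4C6:
  Row 4 already contains {1, 3, 6, 8}.
  Column 6 already contains {2, 4, 5, 6, 8, 9}.
  Its 3×3 block (box 5) already contains {2, 3, 6, 8, 9}.
  The only value from 1–9 not eliminated is 7, so R4C6 = 7.
For R1C6:
  Consider where 3 can go in box 2.
  R1C4 is out (column 4 already has a 3).
  R2C5 is out (row 2 already has a 3).
  So the only cell in box 2 that can hold 3 is R1C6.
  So R1C6 = 3.

7,3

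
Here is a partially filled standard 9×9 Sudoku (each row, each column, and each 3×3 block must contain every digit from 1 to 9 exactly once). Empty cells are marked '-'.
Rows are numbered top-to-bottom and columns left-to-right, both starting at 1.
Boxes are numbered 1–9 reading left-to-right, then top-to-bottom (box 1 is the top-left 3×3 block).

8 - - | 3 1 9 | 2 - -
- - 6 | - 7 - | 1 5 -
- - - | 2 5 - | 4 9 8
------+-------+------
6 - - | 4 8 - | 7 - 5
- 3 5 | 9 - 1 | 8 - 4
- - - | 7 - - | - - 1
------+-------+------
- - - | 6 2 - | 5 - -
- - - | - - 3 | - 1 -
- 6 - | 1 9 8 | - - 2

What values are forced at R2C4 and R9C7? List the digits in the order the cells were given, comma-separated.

For R2C4:
  Row 2 already contains {1, 5, 6, 7}.
  Column 4 already contains {1, 2, 3, 4, 6, 7, 9}.
  Its 3×3 block (box 2) already contains {1, 2, 3, 5, 7, 9}.
  The only value from 1–9 not eliminated is 8, so R2C4 = 8.
For R9C7:
  Row 9 already contains {1, 2, 6, 8, 9}.
  Column 7 already contains {1, 2, 4, 5, 7, 8}.
  Its 3×3 block (box 9) already contains {1, 2, 5}.
  The only value from 1–9 not eliminated is 3, so R9C7 = 3.

8,3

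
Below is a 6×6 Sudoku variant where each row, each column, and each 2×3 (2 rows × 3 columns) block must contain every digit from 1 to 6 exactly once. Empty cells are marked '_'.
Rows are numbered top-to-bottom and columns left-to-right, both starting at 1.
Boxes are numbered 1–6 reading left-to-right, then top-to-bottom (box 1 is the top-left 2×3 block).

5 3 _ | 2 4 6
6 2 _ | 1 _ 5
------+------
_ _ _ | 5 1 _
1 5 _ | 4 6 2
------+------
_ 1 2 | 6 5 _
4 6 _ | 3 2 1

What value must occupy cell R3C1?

2

Cell R3C1 itself could take any of {2, 3} by direct elimination.
Consider where 2 can go in column 1.
R5C1 is out (row 5 already has a 2).
So the only cell in column 1 that can hold 2 is R3C1.
Therefore R3C1 = 2.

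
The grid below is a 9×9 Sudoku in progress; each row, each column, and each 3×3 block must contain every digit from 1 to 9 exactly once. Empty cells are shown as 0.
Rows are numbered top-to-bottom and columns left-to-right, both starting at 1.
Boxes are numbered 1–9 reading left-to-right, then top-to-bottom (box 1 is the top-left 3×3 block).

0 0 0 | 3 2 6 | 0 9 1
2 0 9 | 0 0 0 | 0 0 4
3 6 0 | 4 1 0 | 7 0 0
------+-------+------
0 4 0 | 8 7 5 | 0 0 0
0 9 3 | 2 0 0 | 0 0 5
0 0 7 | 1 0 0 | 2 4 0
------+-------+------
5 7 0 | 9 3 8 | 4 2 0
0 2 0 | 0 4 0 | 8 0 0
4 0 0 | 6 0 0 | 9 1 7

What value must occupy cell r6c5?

Cell r6c5 itself could take any of {6, 9} by direct elimination.
Consider where 9 can go in column 5.
r2c5 is out (row 2 already has a 9).
r5c5 is out (row 5 already has a 9).
r9c5 is out (row 9 already has a 9).
So the only cell in column 5 that can hold 9 is r6c5.
Therefore r6c5 = 9.

9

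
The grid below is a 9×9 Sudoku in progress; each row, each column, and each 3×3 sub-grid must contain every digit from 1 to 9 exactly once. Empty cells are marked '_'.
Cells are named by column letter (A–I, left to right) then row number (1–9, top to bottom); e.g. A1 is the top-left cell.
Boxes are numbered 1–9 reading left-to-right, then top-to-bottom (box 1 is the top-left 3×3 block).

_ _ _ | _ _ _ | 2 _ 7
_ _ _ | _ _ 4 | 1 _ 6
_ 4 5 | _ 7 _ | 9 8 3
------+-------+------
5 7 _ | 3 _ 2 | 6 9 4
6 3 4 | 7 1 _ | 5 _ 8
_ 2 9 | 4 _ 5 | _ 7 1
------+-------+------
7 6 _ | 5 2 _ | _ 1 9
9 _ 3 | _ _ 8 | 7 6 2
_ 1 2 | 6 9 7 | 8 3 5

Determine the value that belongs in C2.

7

Cell C2 itself could take any of {7, 8} by direct elimination.
Consider where 7 can go in row 2.
A2 is out (column A already has a 7).
B2 is out (column B already has a 7).
D2 is out (column D already has a 7).
E2 is out (column E already has a 7).
H2 is out (column H already has a 7).
So the only cell in row 2 that can hold 7 is C2.
Therefore C2 = 7.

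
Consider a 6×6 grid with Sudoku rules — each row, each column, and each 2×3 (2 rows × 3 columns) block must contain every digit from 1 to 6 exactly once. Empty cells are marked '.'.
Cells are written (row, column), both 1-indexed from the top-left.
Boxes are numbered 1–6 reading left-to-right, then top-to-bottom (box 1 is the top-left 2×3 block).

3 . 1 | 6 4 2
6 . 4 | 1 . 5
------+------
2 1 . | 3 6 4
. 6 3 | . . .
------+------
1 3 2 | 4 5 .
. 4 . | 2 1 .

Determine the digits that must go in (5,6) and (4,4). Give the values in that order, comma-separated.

6,5

For (5,6):
  Row 5 already contains {1, 2, 3, 4, 5}.
  Column 6 already contains {2, 4, 5}.
  Its 2×3 block (box 6) already contains {1, 2, 4, 5}.
  The only value from 1–6 not eliminated is 6, so (5,6) = 6.
For (4,4):
  Row 4 already contains {3, 6}.
  Column 4 already contains {1, 2, 3, 4, 6}.
  Its 2×3 block (box 4) already contains {3, 4, 6}.
  The only value from 1–6 not eliminated is 5, so (4,4) = 5.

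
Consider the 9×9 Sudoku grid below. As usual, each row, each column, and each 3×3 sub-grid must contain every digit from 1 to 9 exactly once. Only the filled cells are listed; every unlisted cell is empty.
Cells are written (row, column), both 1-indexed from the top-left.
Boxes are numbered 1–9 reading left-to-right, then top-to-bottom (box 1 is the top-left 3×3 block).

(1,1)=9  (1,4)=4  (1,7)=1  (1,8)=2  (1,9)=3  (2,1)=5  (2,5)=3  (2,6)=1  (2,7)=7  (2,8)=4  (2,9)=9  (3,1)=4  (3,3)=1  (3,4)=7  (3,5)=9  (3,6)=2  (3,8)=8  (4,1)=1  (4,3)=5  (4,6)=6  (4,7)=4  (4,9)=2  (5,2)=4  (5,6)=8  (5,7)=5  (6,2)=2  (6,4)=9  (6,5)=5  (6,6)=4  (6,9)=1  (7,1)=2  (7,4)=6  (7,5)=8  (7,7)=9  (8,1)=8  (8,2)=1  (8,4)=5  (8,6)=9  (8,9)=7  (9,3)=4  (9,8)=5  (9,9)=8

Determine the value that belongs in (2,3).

Cell (2,3) itself could take any of {2, 6, 8} by direct elimination.
Consider where 2 can go in box 1.
(1,2) is out (row 1 already has a 2).
(1,3) is out (row 1 already has a 2).
(2,2) is out (column 2 already has a 2).
(3,2) is out (row 3 already has a 2).
So the only cell in box 1 that can hold 2 is (2,3).
Therefore (2,3) = 2.

2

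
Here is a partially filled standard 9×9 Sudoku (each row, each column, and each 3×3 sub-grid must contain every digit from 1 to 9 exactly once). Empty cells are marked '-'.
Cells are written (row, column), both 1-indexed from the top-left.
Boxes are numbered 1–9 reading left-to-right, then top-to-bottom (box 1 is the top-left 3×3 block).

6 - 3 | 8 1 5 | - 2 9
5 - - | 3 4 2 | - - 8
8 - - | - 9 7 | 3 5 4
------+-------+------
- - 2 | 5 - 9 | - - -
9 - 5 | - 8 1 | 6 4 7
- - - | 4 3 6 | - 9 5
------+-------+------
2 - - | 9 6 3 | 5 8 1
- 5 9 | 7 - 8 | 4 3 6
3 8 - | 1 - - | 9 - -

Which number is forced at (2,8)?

6

Cell (2,8) itself could take any of {1, 6, 7} by direct elimination.
Consider where 6 can go in row 2.
(2,2) is out (box 1 already has a 6).
(2,3) is out (box 1 already has a 6).
(2,7) is out (column 7 already has a 6).
So the only cell in row 2 that can hold 6 is (2,8).
Therefore (2,8) = 6.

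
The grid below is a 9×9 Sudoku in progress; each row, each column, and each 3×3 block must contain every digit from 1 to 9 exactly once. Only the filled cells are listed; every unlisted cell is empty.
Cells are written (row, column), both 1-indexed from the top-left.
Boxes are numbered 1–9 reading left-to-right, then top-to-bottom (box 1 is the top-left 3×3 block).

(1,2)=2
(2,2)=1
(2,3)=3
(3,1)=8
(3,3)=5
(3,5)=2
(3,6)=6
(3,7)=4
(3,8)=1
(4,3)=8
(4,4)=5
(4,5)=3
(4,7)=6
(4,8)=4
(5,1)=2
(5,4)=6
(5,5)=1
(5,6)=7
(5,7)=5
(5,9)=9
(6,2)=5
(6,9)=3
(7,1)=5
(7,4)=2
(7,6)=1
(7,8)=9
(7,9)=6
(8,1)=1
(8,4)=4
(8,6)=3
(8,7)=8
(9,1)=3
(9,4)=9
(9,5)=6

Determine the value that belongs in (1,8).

Cell (1,8) itself could take any of {3, 5, 6, 7, 8} by direct elimination.
Consider where 3 can go in column 8.
(2,8) is out (row 2 already has a 3).
(5,8) is out (box 6 already has a 3).
(6,8) is out (row 6 already has a 3).
(8,8) is out (row 8 already has a 3).
(9,8) is out (row 9 already has a 3).
So the only cell in column 8 that can hold 3 is (1,8).
Therefore (1,8) = 3.

3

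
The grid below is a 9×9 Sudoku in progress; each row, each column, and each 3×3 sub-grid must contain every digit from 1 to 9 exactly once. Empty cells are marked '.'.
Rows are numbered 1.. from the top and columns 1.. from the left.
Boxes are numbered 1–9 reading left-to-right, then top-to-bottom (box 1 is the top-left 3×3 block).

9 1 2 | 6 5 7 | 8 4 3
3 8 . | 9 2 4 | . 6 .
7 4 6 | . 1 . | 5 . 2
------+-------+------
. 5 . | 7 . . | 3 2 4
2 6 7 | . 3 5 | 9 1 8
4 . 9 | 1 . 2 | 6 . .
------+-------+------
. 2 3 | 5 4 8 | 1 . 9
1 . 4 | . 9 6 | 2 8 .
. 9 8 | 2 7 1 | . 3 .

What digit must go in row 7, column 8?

7

Row 7 already contains {1, 2, 3, 4, 5, 8, 9}.
Column 8 already contains {1, 2, 3, 4, 6, 8}.
Its 3×3 block (box 9) already contains {1, 2, 3, 8, 9}.
The only value from 1–9 not eliminated is 7, so row 7, column 8 = 7.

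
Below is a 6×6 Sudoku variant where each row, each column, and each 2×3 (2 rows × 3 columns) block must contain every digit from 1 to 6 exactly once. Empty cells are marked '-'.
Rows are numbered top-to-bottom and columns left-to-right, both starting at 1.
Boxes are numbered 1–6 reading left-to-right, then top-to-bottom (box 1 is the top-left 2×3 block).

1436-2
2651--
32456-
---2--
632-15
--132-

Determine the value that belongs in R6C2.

5

Row 6 already contains {1, 2, 3}.
Column 2 already contains {2, 3, 4, 6}.
Its 2×3 block (box 5) already contains {1, 2, 3, 6}.
The only value from 1–6 not eliminated is 5, so R6C2 = 5.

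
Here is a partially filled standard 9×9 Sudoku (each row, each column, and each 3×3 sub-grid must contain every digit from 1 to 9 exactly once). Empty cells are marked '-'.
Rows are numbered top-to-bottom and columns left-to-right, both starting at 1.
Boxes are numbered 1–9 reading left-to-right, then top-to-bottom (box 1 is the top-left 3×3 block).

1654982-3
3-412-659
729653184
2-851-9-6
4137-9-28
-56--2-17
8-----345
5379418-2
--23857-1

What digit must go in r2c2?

8

Row 2 already contains {1, 2, 3, 4, 5, 6, 9}.
Column 2 already contains {1, 2, 3, 5, 6}.
Its 3×3 block (box 1) already contains {1, 2, 3, 4, 5, 6, 7, 9}.
The only value from 1–9 not eliminated is 8, so r2c2 = 8.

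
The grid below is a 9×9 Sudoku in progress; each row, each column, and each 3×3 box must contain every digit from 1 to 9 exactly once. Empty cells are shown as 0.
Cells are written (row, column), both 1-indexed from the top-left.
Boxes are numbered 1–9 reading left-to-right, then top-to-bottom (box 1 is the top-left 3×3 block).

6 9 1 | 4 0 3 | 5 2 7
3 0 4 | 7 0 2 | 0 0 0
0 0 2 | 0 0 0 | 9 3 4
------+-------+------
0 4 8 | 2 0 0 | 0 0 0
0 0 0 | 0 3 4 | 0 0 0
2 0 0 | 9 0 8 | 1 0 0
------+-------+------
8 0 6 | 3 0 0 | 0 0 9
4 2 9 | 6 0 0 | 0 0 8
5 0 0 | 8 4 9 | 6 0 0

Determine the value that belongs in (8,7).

Cell (8,7) itself could take any of {3, 7} by direct elimination.
Consider where 3 can go in row 8.
(8,5) is out (column 5 already has a 3).
(8,6) is out (column 6 already has a 3).
(8,8) is out (column 8 already has a 3).
So the only cell in row 8 that can hold 3 is (8,7).
Therefore (8,7) = 3.

3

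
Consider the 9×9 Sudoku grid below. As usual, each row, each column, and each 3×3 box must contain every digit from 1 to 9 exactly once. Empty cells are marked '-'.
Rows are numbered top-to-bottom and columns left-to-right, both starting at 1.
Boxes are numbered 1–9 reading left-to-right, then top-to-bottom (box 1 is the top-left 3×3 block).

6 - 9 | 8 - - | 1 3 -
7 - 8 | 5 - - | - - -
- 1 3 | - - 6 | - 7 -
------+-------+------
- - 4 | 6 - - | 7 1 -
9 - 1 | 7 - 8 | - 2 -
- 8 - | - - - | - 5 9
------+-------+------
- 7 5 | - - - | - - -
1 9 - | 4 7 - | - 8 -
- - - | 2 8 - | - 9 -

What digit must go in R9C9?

7

Cell R9C9 itself could take any of {1, 3, 4, 5, 6, 7} by direct elimination.
Consider where 7 can go in row 9.
R9C1 is out (column 1 already has a 7).
R9C2 is out (column 2 already has a 7).
R9C3 is out (box 7 already has a 7).
R9C6 is out (box 8 already has a 7).
R9C7 is out (column 7 already has a 7).
So the only cell in row 9 that can hold 7 is R9C9.
Therefore R9C9 = 7.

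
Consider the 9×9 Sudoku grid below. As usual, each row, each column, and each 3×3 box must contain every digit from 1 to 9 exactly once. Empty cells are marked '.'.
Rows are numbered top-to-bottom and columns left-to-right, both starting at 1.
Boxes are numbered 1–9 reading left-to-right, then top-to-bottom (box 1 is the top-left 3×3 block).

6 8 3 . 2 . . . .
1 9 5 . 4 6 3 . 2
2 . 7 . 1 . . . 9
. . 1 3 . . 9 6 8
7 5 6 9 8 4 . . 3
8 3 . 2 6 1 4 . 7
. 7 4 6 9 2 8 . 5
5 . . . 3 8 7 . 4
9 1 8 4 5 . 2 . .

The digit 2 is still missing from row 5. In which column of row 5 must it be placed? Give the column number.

8

Consider where 2 can go in row 5.
r5c7 is out (column 7 already has a 2).
So the only cell in row 5 that can hold 2 is r5c8.
That is column 8.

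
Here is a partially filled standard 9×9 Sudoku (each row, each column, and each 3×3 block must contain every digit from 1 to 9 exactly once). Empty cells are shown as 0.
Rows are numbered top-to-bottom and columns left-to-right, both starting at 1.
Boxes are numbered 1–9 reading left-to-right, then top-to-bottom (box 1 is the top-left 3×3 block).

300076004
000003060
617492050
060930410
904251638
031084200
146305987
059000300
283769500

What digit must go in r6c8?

Cell r6c8 itself could take any of {7, 9} by direct elimination.
Consider where 7 can go in column 8.
r1c8 is out (row 1 already has a 7).
r8c8 is out (box 9 already has a 7).
r9c8 is out (row 9 already has a 7).
So the only cell in column 8 that can hold 7 is r6c8.
Therefore r6c8 = 7.

7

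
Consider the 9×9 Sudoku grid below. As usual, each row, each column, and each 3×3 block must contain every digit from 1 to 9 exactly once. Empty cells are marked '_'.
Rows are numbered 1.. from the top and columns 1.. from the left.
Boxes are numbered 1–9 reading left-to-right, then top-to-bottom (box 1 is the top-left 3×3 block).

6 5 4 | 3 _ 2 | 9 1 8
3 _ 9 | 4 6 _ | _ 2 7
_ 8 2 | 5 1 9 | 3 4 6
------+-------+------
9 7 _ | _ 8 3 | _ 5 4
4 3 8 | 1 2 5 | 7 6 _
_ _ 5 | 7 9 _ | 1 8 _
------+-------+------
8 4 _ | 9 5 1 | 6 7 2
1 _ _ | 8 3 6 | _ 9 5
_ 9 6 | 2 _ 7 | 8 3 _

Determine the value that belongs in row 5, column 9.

Row 5 already contains {1, 2, 3, 4, 5, 6, 7, 8}.
Column 9 already contains {2, 4, 5, 6, 7, 8}.
Its 3×3 block (box 6) already contains {1, 4, 5, 6, 7, 8}.
The only value from 1–9 not eliminated is 9, so row 5, column 9 = 9.

9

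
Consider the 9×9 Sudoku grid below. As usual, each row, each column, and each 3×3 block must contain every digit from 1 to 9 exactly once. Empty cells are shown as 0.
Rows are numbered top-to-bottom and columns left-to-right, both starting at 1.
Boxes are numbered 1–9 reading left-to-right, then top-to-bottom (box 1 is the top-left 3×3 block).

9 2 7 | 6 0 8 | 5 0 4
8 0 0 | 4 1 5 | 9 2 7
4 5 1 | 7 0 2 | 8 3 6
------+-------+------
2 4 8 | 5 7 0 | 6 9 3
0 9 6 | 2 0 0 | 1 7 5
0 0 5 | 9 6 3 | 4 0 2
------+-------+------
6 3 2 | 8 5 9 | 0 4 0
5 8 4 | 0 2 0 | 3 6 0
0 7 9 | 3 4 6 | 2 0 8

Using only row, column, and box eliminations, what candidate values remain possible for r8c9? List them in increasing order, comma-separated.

Row 8 already contains {2, 3, 4, 5, 6, 8}.
Column 9 already contains {2, 3, 4, 5, 6, 7, 8}.
Its 3×3 block (box 9) already contains {2, 3, 4, 6, 8}.
Removing those from 1–9 leaves {1, 9} as the candidates for r8c9.

1,9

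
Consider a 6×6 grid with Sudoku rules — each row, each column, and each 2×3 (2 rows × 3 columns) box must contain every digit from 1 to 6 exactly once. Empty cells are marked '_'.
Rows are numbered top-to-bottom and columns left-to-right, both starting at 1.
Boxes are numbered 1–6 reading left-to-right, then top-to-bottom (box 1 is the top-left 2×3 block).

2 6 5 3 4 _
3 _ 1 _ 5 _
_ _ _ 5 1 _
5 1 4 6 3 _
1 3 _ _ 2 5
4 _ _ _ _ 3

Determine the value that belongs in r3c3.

3

Cell r3c3 itself could take any of {2, 3, 6} by direct elimination.
Consider where 3 can go in box 3.
r3c1 is out (column 1 already has a 3).
r3c2 is out (column 2 already has a 3).
So the only cell in box 3 that can hold 3 is r3c3.
Therefore r3c3 = 3.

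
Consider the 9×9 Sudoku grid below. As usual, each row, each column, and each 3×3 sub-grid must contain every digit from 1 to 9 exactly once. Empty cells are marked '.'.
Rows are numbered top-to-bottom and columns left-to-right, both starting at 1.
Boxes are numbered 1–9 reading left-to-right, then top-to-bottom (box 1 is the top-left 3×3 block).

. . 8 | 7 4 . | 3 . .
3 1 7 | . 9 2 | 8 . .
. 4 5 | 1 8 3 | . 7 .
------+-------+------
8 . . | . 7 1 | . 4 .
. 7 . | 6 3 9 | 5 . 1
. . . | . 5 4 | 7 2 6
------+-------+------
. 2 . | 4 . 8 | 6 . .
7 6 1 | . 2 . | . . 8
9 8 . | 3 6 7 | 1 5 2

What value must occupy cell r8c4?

9

Cell r8c4 itself could take any of {5, 9} by direct elimination.
Consider where 9 can go in box 8.
r7c5 is out (column 5 already has a 9).
r8c6 is out (column 6 already has a 9).
So the only cell in box 8 that can hold 9 is r8c4.
Therefore r8c4 = 9.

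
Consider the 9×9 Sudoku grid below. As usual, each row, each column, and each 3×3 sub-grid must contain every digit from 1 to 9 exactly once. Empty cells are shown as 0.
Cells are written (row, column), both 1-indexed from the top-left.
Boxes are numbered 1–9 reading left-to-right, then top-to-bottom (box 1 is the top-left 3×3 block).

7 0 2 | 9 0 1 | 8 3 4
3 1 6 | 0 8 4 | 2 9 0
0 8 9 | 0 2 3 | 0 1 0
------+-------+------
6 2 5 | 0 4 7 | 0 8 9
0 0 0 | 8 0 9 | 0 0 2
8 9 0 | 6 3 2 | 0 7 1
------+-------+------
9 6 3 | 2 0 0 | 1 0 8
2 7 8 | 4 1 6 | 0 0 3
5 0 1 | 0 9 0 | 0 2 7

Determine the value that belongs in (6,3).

Row 6 already contains {1, 2, 3, 6, 7, 8, 9}.
Column 3 already contains {1, 2, 3, 5, 6, 8, 9}.
Its 3×3 block (box 4) already contains {2, 5, 6, 8, 9}.
The only value from 1–9 not eliminated is 4, so (6,3) = 4.

4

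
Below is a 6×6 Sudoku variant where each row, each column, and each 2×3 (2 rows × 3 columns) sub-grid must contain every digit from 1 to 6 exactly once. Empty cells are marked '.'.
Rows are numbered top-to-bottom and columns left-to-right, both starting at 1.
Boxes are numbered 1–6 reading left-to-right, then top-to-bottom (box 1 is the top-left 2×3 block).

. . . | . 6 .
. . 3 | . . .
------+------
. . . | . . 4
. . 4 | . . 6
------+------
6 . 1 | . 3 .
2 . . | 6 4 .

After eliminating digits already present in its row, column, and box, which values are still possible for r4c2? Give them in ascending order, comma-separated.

1,2,3,5

Row 4 already contains {4, 6}.
Column 2 already contains {}.
Its 2×3 block (box 3) already contains {4}.
Removing those from 1–6 leaves {1, 2, 3, 5} as the candidates for r4c2.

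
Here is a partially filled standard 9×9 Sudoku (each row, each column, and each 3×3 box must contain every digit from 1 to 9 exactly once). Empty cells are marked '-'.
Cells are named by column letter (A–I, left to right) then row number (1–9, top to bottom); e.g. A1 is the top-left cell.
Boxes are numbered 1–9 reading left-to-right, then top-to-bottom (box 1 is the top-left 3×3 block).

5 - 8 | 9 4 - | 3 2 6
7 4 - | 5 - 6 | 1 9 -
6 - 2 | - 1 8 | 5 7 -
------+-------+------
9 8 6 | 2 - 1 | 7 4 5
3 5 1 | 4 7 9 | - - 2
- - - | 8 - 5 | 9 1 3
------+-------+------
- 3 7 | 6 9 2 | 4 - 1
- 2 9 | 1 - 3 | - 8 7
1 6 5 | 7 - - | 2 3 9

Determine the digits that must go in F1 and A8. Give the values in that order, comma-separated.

For F1:
  Row 1 already contains {2, 3, 4, 5, 6, 8, 9}.
  Column F already contains {1, 2, 3, 5, 6, 8, 9}.
  Its 3×3 block (box 2) already contains {1, 4, 5, 6, 8, 9}.
  The only value from 1–9 not eliminated is 7, so F1 = 7.
For A8:
  Row 8 already contains {1, 2, 3, 7, 8, 9}.
  Column A already contains {1, 3, 5, 6, 7, 9}.
  Its 3×3 block (box 7) already contains {1, 2, 3, 5, 6, 7, 9}.
  The only value from 1–9 not eliminated is 4, so A8 = 4.

7,4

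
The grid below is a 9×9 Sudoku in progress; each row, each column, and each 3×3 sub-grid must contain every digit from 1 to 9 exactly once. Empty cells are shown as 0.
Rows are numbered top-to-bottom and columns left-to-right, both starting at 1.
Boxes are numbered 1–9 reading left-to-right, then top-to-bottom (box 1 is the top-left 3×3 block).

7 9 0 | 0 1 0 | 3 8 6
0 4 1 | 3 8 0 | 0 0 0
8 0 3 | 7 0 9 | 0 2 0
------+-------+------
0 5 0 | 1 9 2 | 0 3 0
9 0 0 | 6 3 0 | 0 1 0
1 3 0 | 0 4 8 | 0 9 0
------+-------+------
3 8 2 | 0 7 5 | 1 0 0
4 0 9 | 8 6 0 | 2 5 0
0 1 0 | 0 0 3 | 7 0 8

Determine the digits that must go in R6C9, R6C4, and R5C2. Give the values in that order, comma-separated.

For R6C9:
  Consider where 2 can go in row 6.
  R6C3 is out (column 3 already has a 2).
  R6C4 is out (box 5 already has a 2).
  R6C7 is out (column 7 already has a 2).
  So the only cell in row 6 that can hold 2 is R6C9.
  So R6C9 = 2.
For R6C4:
  Row 6 already contains {1, 3, 4, 8, 9}.
  Column 4 already contains {1, 3, 6, 7, 8}.
  Its 3×3 block (box 5) already contains {1, 2, 3, 4, 6, 8, 9}.
  The only value from 1–9 not eliminated is 5, so R6C4 = 5.
For R5C2:
  Consider where 2 can go in column 2.
  R3C2 is out (row 3 already has a 2).
  R8C2 is out (row 8 already has a 2).
  So the only cell in column 2 that can hold 2 is R5C2.
  So R5C2 = 2.

2,5,2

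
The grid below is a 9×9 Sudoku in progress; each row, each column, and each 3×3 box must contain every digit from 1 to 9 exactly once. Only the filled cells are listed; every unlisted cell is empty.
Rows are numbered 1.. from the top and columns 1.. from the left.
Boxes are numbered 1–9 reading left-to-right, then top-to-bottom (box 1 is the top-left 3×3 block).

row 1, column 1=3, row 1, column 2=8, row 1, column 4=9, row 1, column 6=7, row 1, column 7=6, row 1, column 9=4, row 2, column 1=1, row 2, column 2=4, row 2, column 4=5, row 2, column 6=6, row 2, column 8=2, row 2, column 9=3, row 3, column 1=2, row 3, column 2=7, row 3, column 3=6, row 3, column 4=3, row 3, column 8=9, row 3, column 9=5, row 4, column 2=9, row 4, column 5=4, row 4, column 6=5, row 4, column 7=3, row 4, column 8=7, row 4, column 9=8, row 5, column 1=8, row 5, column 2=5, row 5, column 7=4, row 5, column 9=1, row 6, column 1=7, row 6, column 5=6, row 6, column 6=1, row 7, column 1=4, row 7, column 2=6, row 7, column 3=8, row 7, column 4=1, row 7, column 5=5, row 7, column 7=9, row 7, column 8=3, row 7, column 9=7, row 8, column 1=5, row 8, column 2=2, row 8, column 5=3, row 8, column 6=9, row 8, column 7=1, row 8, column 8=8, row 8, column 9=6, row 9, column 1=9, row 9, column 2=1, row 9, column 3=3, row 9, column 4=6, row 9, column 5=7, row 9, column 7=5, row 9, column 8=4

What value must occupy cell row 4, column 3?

Cell row 4, column 3 itself could take any of {1, 2} by direct elimination.
Consider where 1 can go in column 3.
row 1, column 3 is out (box 1 already has a 1).
row 2, column 3 is out (row 2 already has a 1).
row 5, column 3 is out (row 5 already has a 1).
row 6, column 3 is out (row 6 already has a 1).
row 8, column 3 is out (row 8 already has a 1).
So the only cell in column 3 that can hold 1 is row 4, column 3.
Therefore row 4, column 3 = 1.

1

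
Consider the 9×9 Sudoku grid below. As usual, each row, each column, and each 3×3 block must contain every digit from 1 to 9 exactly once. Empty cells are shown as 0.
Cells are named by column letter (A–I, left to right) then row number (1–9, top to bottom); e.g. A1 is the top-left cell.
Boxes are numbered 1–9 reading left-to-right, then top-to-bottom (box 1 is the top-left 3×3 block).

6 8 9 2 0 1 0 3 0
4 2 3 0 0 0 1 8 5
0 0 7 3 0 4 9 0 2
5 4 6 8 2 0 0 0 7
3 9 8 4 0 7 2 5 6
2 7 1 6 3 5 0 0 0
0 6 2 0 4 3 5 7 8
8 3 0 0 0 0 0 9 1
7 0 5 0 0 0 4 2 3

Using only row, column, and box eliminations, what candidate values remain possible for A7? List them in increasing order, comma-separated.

1,9

Row 7 already contains {2, 3, 4, 5, 6, 7, 8}.
Column A already contains {2, 3, 4, 5, 6, 7, 8}.
Its 3×3 block (box 7) already contains {2, 3, 5, 6, 7, 8}.
Removing those from 1–9 leaves {1, 9} as the candidates for A7.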